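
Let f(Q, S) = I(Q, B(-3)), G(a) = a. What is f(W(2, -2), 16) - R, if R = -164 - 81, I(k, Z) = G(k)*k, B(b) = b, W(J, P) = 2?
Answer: 249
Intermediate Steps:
I(k, Z) = k² (I(k, Z) = k*k = k²)
f(Q, S) = Q²
R = -245
f(W(2, -2), 16) - R = 2² - 1*(-245) = 4 + 245 = 249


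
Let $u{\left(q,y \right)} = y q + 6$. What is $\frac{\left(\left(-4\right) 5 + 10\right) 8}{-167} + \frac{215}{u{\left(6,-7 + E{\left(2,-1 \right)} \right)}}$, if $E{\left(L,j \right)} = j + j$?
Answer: $- \frac{32065}{8016} \approx -4.0001$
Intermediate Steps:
$E{\left(L,j \right)} = 2 j$
$u{\left(q,y \right)} = 6 + q y$ ($u{\left(q,y \right)} = q y + 6 = 6 + q y$)
$\frac{\left(\left(-4\right) 5 + 10\right) 8}{-167} + \frac{215}{u{\left(6,-7 + E{\left(2,-1 \right)} \right)}} = \frac{\left(\left(-4\right) 5 + 10\right) 8}{-167} + \frac{215}{6 + 6 \left(-7 + 2 \left(-1\right)\right)} = \left(-20 + 10\right) 8 \left(- \frac{1}{167}\right) + \frac{215}{6 + 6 \left(-7 - 2\right)} = \left(-10\right) 8 \left(- \frac{1}{167}\right) + \frac{215}{6 + 6 \left(-9\right)} = \left(-80\right) \left(- \frac{1}{167}\right) + \frac{215}{6 - 54} = \frac{80}{167} + \frac{215}{-48} = \frac{80}{167} + 215 \left(- \frac{1}{48}\right) = \frac{80}{167} - \frac{215}{48} = - \frac{32065}{8016}$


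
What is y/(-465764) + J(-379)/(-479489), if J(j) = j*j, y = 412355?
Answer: -264622493319/223328714596 ≈ -1.1849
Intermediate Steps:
J(j) = j²
y/(-465764) + J(-379)/(-479489) = 412355/(-465764) + (-379)²/(-479489) = 412355*(-1/465764) + 143641*(-1/479489) = -412355/465764 - 143641/479489 = -264622493319/223328714596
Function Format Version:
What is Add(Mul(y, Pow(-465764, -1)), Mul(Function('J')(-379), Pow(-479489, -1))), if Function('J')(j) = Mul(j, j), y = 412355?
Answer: Rational(-264622493319, 223328714596) ≈ -1.1849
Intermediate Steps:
Function('J')(j) = Pow(j, 2)
Add(Mul(y, Pow(-465764, -1)), Mul(Function('J')(-379), Pow(-479489, -1))) = Add(Mul(412355, Pow(-465764, -1)), Mul(Pow(-379, 2), Pow(-479489, -1))) = Add(Mul(412355, Rational(-1, 465764)), Mul(143641, Rational(-1, 479489))) = Add(Rational(-412355, 465764), Rational(-143641, 479489)) = Rational(-264622493319, 223328714596)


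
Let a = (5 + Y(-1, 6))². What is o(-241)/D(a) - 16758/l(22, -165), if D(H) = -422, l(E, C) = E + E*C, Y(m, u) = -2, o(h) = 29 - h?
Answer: 1524429/380644 ≈ 4.0049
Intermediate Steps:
l(E, C) = E + C*E
a = 9 (a = (5 - 2)² = 3² = 9)
o(-241)/D(a) - 16758/l(22, -165) = (29 - 1*(-241))/(-422) - 16758*1/(22*(1 - 165)) = (29 + 241)*(-1/422) - 16758/(22*(-164)) = 270*(-1/422) - 16758/(-3608) = -135/211 - 16758*(-1/3608) = -135/211 + 8379/1804 = 1524429/380644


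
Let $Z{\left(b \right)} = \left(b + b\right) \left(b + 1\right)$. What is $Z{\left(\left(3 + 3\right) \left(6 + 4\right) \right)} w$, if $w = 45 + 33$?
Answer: $570960$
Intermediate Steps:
$Z{\left(b \right)} = 2 b \left(1 + b\right)$
$w = 78$
$Z{\left(\left(3 + 3\right) \left(6 + 4\right) \right)} w = 2 \left(3 + 3\right) \left(6 + 4\right) \left(1 + \left(3 + 3\right) \left(6 + 4\right)\right) 78 = 2 \cdot 6 \cdot 10 \left(1 + 6 \cdot 10\right) 78 = 2 \cdot 60 \left(1 + 60\right) 78 = 2 \cdot 60 \cdot 61 \cdot 78 = 7320 \cdot 78 = 570960$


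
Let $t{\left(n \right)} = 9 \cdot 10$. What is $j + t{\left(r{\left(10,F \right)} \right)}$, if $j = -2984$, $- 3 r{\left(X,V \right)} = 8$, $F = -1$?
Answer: $-2894$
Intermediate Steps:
$r{\left(X,V \right)} = - \frac{8}{3}$ ($r{\left(X,V \right)} = \left(- \frac{1}{3}\right) 8 = - \frac{8}{3}$)
$t{\left(n \right)} = 90$
$j + t{\left(r{\left(10,F \right)} \right)} = -2984 + 90 = -2894$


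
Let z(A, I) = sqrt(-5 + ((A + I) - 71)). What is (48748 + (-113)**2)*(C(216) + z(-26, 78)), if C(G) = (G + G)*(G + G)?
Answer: 11480548608 + 123034*I*sqrt(6) ≈ 1.1481e+10 + 3.0137e+5*I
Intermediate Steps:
z(A, I) = sqrt(-76 + A + I) (z(A, I) = sqrt(-5 + (-71 + A + I)) = sqrt(-76 + A + I))
C(G) = 4*G**2 (C(G) = (2*G)*(2*G) = 4*G**2)
(48748 + (-113)**2)*(C(216) + z(-26, 78)) = (48748 + (-113)**2)*(4*216**2 + sqrt(-76 - 26 + 78)) = (48748 + 12769)*(4*46656 + sqrt(-24)) = 61517*(186624 + 2*I*sqrt(6)) = 11480548608 + 123034*I*sqrt(6)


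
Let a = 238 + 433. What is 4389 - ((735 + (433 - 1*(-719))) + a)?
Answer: 1831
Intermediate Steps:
a = 671
4389 - ((735 + (433 - 1*(-719))) + a) = 4389 - ((735 + (433 - 1*(-719))) + 671) = 4389 - ((735 + (433 + 719)) + 671) = 4389 - ((735 + 1152) + 671) = 4389 - (1887 + 671) = 4389 - 1*2558 = 4389 - 2558 = 1831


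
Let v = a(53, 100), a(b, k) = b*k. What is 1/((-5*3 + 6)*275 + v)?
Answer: 1/2825 ≈ 0.00035398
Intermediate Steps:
v = 5300 (v = 53*100 = 5300)
1/((-5*3 + 6)*275 + v) = 1/((-5*3 + 6)*275 + 5300) = 1/((-15 + 6)*275 + 5300) = 1/(-9*275 + 5300) = 1/(-2475 + 5300) = 1/2825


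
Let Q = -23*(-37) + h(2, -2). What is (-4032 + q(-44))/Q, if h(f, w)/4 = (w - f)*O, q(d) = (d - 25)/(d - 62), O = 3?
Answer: -427323/85118 ≈ -5.0204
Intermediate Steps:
q(d) = (-25 + d)/(-62 + d)
h(f, w) = -12*f + 12*w (h(f, w) = 4*((w - f)*3) = 4*(-3*f + 3*w) = -12*f + 12*w)
Q = 803 (Q = -23*(-37) + (-12*2 + 12*(-2)) = 851 + (-24 - 24) = 851 - 48 = 803)
(-4032 + q(-44))/Q = (-4032 + (-25 - 44)/(-62 - 44))/803 = (-4032 - 69/(-106))*(1/803) = (-4032 - 1/106*(-69))*(1/803) = (-4032 + 69/106)*(1/803) = -427323/106*1/803 = -427323/85118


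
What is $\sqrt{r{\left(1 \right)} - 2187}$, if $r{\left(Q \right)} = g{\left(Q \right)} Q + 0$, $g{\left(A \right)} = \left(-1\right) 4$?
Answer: $i \sqrt{2191} \approx 46.808 i$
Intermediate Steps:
$g{\left(A \right)} = -4$
$r{\left(Q \right)} = - 4 Q$ ($r{\left(Q \right)} = - 4 Q + 0 = - 4 Q$)
$\sqrt{r{\left(1 \right)} - 2187} = \sqrt{\left(-4\right) 1 - 2187} = \sqrt{-4 - 2187} = \sqrt{-2191} = i \sqrt{2191}$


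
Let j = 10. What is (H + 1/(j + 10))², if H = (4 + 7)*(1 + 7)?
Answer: 3101121/400 ≈ 7752.8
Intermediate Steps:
H = 88 (H = 11*8 = 88)
(H + 1/(j + 10))² = (88 + 1/(10 + 10))² = (88 + 1/20)² = (1761/20)² = 3101121/400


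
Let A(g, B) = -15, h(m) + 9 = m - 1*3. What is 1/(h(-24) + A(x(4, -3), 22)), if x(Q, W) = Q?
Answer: -1/51 ≈ -0.019608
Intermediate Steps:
h(m) = -12 + m (h(m) = -9 + (m - 1*3) = -9 + (m - 3) = -9 + (-3 + m) = -12 + m)
1/(h(-24) + A(x(4, -3), 22)) = 1/((-12 - 24) - 15) = 1/(-36 - 15) = 1/(-51) = -1/51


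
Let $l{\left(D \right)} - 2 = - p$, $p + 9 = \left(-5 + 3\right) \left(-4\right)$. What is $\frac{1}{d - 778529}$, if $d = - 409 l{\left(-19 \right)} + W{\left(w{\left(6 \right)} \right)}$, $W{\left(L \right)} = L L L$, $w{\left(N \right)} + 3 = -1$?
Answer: $- \frac{1}{779820} \approx -1.2823 \cdot 10^{-6}$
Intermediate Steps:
$w{\left(N \right)} = -4$ ($w{\left(N \right)} = -3 - 1 = -4$)
$p = -1$ ($p = -9 + \left(-5 + 3\right) \left(-4\right) = -9 - -8 = -9 + 8 = -1$)
$W{\left(L \right)} = L^{3}$ ($W{\left(L \right)} = L^{2} L = L^{3}$)
$l{\left(D \right)} = 3$ ($l{\left(D \right)} = 2 - -1 = 2 + 1 = 3$)
$d = -1291$ ($d = \left(-409\right) 3 + \left(-4\right)^{3} = -1227 - 64 = -1291$)
$\frac{1}{d - 778529} = \frac{1}{-1291 - 778529} = \frac{1}{-779820} = - \frac{1}{779820}$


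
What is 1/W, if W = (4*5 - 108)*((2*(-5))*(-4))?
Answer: -1/3520 ≈ -0.00028409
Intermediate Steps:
W = -3520 (W = (20 - 108)*(-10*(-4)) = -88*40 = -3520)
1/W = 1/(-3520) = -1/3520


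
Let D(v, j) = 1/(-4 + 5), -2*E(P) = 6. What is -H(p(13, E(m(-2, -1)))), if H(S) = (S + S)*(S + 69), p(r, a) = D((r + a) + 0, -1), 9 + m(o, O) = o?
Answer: -140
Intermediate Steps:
m(o, O) = -9 + o
E(P) = -3 (E(P) = -½*6 = -3)
D(v, j) = 1 (D(v, j) = 1/1 = 1)
p(r, a) = 1
H(S) = 2*S*(69 + S) (H(S) = (2*S)*(69 + S) = 2*S*(69 + S))
-H(p(13, E(m(-2, -1)))) = -2*(69 + 1) = -2*70 = -1*140 = -140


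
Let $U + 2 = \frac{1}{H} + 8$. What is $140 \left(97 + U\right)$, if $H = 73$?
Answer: $\frac{1052800}{73} \approx 14422.0$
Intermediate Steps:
$U = \frac{439}{73}$ ($U = -2 + \left(\frac{1}{73} + 8\right) = -2 + \frac{585}{73} = \frac{439}{73} \approx 6.0137$)
$140 \left(97 + U\right) = 140 \left(97 + \frac{439}{73}\right) = 140 \cdot \frac{7520}{73} = \frac{1052800}{73}$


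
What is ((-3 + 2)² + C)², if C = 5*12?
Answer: 3721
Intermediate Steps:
C = 60
((-3 + 2)² + C)² = ((-3 + 2)² + 60)² = ((-1)² + 60)² = (1 + 60)² = 61² = 3721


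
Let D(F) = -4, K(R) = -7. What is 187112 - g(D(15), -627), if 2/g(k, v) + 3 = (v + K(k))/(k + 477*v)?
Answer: 167768024046/896615 ≈ 1.8711e+5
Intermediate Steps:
g(k, v) = 2/(-3 + (-7 + v)/(k + 477*v)) (g(k, v) = 2/(-3 + (v - 7)/(k + 477*v)) = 2/(-3 + (-7 + v)/(k + 477*v)))
187112 - g(D(15), -627) = 187112 - 2*(-1*(-4) - 477*(-627))/(7 + 3*(-4) + 1430*(-627)) = 187112 - 2*(4 + 299079)/(7 - 12 - 896610) = 187112 - 2*299083/(-896615) = 187112 - 2*(-1)*299083/896615 = 187112 - 1*(-598166/896615) = 187112 + 598166/896615 = 167768024046/896615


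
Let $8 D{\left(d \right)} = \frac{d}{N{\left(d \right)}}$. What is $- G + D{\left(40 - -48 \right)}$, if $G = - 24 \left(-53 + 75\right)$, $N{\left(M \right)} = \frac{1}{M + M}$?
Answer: $2464$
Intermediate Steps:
$N{\left(M \right)} = \frac{1}{2 M}$
$G = -528$ ($G = \left(-24\right) 22 = -528$)
$D{\left(d \right)} = \frac{d^{2}}{4}$ ($D{\left(d \right)} = \frac{d \frac{1}{\frac{1}{2} \frac{1}{d}}}{8} = \frac{d 2 d}{8} = \frac{2 d^{2}}{8} = \frac{d^{2}}{4}$)
$- G + D{\left(40 - -48 \right)} = \left(-1\right) \left(-528\right) + \frac{\left(40 - -48\right)^{2}}{4} = 528 + \frac{\left(40 + 48\right)^{2}}{4} = 528 + \frac{88^{2}}{4} = 528 + \frac{1}{4} \cdot 7744 = 528 + 1936 = 2464$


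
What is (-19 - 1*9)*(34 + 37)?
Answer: -1988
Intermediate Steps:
(-19 - 1*9)*(34 + 37) = (-19 - 9)*71 = -28*71 = -1988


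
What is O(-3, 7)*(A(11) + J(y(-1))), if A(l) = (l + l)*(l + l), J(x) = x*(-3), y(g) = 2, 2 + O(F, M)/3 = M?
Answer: 7170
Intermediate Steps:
O(F, M) = -6 + 3*M
J(x) = -3*x
A(l) = 4*l² (A(l) = (2*l)*(2*l) = 4*l²)
O(-3, 7)*(A(11) + J(y(-1))) = (-6 + 3*7)*(4*11² - 3*2) = (-6 + 21)*(4*121 - 6) = 15*(484 - 6) = 15*478 = 7170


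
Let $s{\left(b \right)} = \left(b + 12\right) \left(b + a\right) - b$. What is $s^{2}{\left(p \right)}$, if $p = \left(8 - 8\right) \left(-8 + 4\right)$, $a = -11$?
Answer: $17424$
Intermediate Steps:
$p = 0$ ($p = 0 \left(-4\right) = 0$)
$s{\left(b \right)} = - b + \left(-11 + b\right) \left(12 + b\right)$ ($s{\left(b \right)} = \left(b + 12\right) \left(b - 11\right) - b = \left(12 + b\right) \left(-11 + b\right) - b = \left(-11 + b\right) \left(12 + b\right) - b = - b + \left(-11 + b\right) \left(12 + b\right)$)
$s^{2}{\left(p \right)} = \left(-132 + 0^{2}\right)^{2} = \left(-132 + 0\right)^{2} = \left(-132\right)^{2} = 17424$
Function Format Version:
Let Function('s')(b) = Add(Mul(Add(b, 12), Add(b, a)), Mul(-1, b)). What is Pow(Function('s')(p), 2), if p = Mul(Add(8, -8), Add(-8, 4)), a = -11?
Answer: 17424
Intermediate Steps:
p = 0 (p = Mul(0, -4) = 0)
Function('s')(b) = Add(Mul(-1, b), Mul(Add(-11, b), Add(12, b))) (Function('s')(b) = Add(Mul(Add(b, 12), Add(b, -11)), Mul(-1, b)) = Add(Mul(Add(12, b), Add(-11, b)), Mul(-1, b)) = Add(Mul(Add(-11, b), Add(12, b)), Mul(-1, b)) = Add(Mul(-1, b), Mul(Add(-11, b), Add(12, b))))
Pow(Function('s')(p), 2) = Pow(Add(-132, Pow(0, 2)), 2) = Pow(Add(-132, 0), 2) = Pow(-132, 2) = 17424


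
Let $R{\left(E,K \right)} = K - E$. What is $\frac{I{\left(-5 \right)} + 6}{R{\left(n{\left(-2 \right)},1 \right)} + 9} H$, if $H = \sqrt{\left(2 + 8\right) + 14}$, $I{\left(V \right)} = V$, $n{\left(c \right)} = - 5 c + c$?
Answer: $\sqrt{6} \approx 2.4495$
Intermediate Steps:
$n{\left(c \right)} = - 4 c$
$H = 2 \sqrt{6}$ ($H = \sqrt{10 + 14} = \sqrt{24} = 2 \sqrt{6} \approx 4.899$)
$\frac{I{\left(-5 \right)} + 6}{R{\left(n{\left(-2 \right)},1 \right)} + 9} H = \frac{-5 + 6}{\left(1 - \left(-4\right) \left(-2\right)\right) + 9} \cdot 2 \sqrt{6} = 1 \frac{1}{\left(1 - 8\right) + 9} \cdot 2 \sqrt{6} = 1 \frac{1}{-7 + 9} \cdot 2 \sqrt{6} = 1 \cdot \frac{1}{2} \cdot 2 \sqrt{6} = \frac{2 \sqrt{6}}{2} = \sqrt{6}$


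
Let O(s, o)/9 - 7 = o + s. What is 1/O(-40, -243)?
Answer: -1/2484 ≈ -0.00040258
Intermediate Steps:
O(s, o) = 63 + 9*o + 9*s (O(s, o) = 63 + 9*(o + s) = 63 + (9*o + 9*s) = 63 + 9*o + 9*s)
1/O(-40, -243) = 1/(63 + 9*(-243) + 9*(-40)) = 1/(63 - 2187 - 360) = 1/(-2484) = -1/2484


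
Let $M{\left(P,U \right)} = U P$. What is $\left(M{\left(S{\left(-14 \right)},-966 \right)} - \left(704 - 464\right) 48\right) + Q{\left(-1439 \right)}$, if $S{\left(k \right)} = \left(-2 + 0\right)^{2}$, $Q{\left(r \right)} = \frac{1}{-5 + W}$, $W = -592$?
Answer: $- \frac{9184249}{597} \approx -15384.0$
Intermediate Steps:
$Q{\left(r \right)} = - \frac{1}{597}$ ($Q{\left(r \right)} = \frac{1}{-5 - 592} = \frac{1}{-597} = - \frac{1}{597}$)
$S{\left(k \right)} = 4$ ($S{\left(k \right)} = \left(-2\right)^{2} = 4$)
$M{\left(P,U \right)} = P U$
$\left(M{\left(S{\left(-14 \right)},-966 \right)} - \left(704 - 464\right) 48\right) + Q{\left(-1439 \right)} = \left(4 \left(-966\right) - \left(704 - 464\right) 48\right) - \frac{1}{597} = \left(-3864 - 240 \cdot 48\right) - \frac{1}{597} = \left(-3864 - 11520\right) - \frac{1}{597} = -15384 - \frac{1}{597} = - \frac{9184249}{597}$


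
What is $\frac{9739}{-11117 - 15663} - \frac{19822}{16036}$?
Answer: $- \frac{171751941}{107361020} \approx -1.5998$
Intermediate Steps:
$\frac{9739}{-11117 - 15663} - \frac{19822}{16036} = \frac{9739}{-26780} - \frac{9911}{8018} = 9739 \left(- \frac{1}{26780}\right) - \frac{9911}{8018} = - \frac{9739}{26780} - \frac{9911}{8018} = - \frac{171751941}{107361020}$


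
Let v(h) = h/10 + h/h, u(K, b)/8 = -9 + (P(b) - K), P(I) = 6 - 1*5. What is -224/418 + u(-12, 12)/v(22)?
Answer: 1978/209 ≈ 9.4641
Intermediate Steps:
P(I) = 1 (P(I) = 6 - 5 = 1)
u(K, b) = -64 - 8*K (u(K, b) = 8*(-9 + (1 - K)) = 8*(-8 - K) = -64 - 8*K)
v(h) = 1 + h/10 (v(h) = h*(⅒) + 1 = h/10 + 1 = 1 + h/10)
-224/418 + u(-12, 12)/v(22) = -224/418 + (-64 - 8*(-12))/(1 + (⅒)*22) = -224*1/418 + (-64 + 96)/(1 + 11/5) = -112/209 + 32/(16/5) = -112/209 + 32*(5/16) = -112/209 + 10 = 1978/209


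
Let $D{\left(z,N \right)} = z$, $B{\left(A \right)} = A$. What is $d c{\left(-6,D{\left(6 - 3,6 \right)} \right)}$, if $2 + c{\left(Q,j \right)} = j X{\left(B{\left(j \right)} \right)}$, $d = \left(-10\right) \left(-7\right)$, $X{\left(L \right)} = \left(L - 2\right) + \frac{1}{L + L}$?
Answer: $105$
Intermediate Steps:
$X{\left(L \right)} = -2 + L + \frac{1}{2 L}$ ($X{\left(L \right)} = \left(-2 + L\right) + \frac{1}{2 L} = -2 + L + \frac{1}{2 L}$)
$d = 70$
$c{\left(Q,j \right)} = -2 + j \left(-2 + j + \frac{1}{2 j}\right)$
$d c{\left(-6,D{\left(6 - 3,6 \right)} \right)} = 70 \left(- \frac{3}{2} + \left(6 - 3\right) \left(-2 + \left(6 - 3\right)\right)\right) = 70 \left(- \frac{3}{2} + 3 \left(-2 + 3\right)\right) = 70 \left(- \frac{3}{2} + 3 \cdot 1\right) = 70 \left(- \frac{3}{2} + 3\right) = 70 \cdot \frac{3}{2} = 105$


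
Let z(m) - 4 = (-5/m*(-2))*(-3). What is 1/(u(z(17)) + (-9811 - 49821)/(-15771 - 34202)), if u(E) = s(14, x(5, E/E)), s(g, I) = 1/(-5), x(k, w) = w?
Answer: 249865/248187 ≈ 1.0068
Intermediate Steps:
z(m) = 4 - 30/m (z(m) = 4 + (-5/m*(-2))*(-3) = 4 + (10/m)*(-3) = 4 - 30/m)
s(g, I) = -1/5
u(E) = -1/5
1/(u(z(17)) + (-9811 - 49821)/(-15771 - 34202)) = 1/(-1/5 + (-9811 - 49821)/(-15771 - 34202)) = 1/(-1/5 - 59632/(-49973)) = 1/(-1/5 - 59632*(-1/49973)) = 1/(-1/5 + 59632/49973) = 1/(248187/249865) = 249865/248187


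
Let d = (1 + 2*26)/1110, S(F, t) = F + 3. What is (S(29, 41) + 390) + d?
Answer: 468473/1110 ≈ 422.05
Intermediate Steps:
S(F, t) = 3 + F
d = 53/1110 (d = (1 + 52)*(1/1110) = 53*(1/1110) = 53/1110 ≈ 0.047748)
(S(29, 41) + 390) + d = ((3 + 29) + 390) + 53/1110 = (32 + 390) + 53/1110 = 422 + 53/1110 = 468473/1110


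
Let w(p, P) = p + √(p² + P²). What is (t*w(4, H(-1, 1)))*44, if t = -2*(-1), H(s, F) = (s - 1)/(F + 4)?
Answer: 352 + 176*√101/5 ≈ 705.76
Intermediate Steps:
H(s, F) = (-1 + s)/(4 + F)
w(p, P) = p + √(P² + p²)
t = 2
(t*w(4, H(-1, 1)))*44 = (2*(4 + √(((-1 - 1)/(4 + 1))² + 4²)))*44 = (2*(4 + √((-2/5)² + 16)))*44 = (2*(4 + √(((⅕)*(-2))² + 16)))*44 = (2*(4 + √((-⅖)² + 16)))*44 = (2*(4 + √(4/25 + 16)))*44 = (2*(4 + √(404/25)))*44 = (2*(4 + 2*√101/5))*44 = (8 + 4*√101/5)*44 = 352 + 176*√101/5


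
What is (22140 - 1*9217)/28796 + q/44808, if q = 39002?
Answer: 106384711/80643198 ≈ 1.3192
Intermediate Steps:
(22140 - 1*9217)/28796 + q/44808 = (22140 - 1*9217)/28796 + 39002/44808 = (22140 - 9217)*(1/28796) + 39002*(1/44808) = 12923*(1/28796) + 19501/22404 = 12923/28796 + 19501/22404 = 106384711/80643198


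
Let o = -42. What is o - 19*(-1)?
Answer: -23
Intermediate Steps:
o - 19*(-1) = -42 - 19*(-1) = -42 + 19 = -23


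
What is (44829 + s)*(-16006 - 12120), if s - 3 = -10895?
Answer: -954512062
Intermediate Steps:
s = -10892 (s = 3 - 10895 = -10892)
(44829 + s)*(-16006 - 12120) = (44829 - 10892)*(-16006 - 12120) = 33937*(-28126) = -954512062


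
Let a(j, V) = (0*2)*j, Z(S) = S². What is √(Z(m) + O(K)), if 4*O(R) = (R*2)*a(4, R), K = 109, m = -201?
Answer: 201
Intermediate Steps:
a(j, V) = 0 (a(j, V) = 0*j = 0)
O(R) = 0 (O(R) = ((R*2)*0)/4 = ((2*R)*0)/4 = (¼)*0 = 0)
√(Z(m) + O(K)) = √((-201)² + 0) = √(40401 + 0) = √40401 = 201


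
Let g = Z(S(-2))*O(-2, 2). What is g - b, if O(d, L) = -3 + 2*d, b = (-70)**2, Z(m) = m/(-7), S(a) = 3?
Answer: -4897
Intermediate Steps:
Z(m) = -m/7 (Z(m) = m*(-1/7) = -m/7)
b = 4900
g = 3 (g = (-1/7*3)*(-3 + 2*(-2)) = -3*(-3 - 4)/7 = -3/7*(-7) = 3)
g - b = 3 - 1*4900 = 3 - 4900 = -4897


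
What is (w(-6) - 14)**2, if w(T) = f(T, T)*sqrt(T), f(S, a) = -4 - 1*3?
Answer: -98 + 196*I*sqrt(6) ≈ -98.0 + 480.1*I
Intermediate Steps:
f(S, a) = -7 (f(S, a) = -4 - 3 = -7)
w(T) = -7*sqrt(T)
(w(-6) - 14)**2 = (-7*I*sqrt(6) - 14)**2 = (-14 - 7*I*sqrt(6))**2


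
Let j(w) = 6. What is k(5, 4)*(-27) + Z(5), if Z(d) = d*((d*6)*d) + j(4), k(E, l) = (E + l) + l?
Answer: 405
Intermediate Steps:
k(E, l) = E + 2*l
Z(d) = 6 + 6*d³ (Z(d) = d*((d*6)*d) + 6 = d*((6*d)*d) + 6 = d*(6*d²) + 6 = 6*d³ + 6 = 6 + 6*d³)
k(5, 4)*(-27) + Z(5) = (5 + 2*4)*(-27) + (6 + 6*5³) = (5 + 8)*(-27) + (6 + 6*125) = 13*(-27) + (6 + 750) = -351 + 756 = 405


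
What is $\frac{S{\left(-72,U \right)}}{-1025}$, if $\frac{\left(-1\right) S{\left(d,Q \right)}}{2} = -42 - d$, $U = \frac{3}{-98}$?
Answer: $\frac{12}{205} \approx 0.058537$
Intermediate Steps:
$U = - \frac{3}{98}$ ($U = 3 \left(- \frac{1}{98}\right) = - \frac{3}{98} \approx -0.030612$)
$S{\left(d,Q \right)} = 84 + 2 d$ ($S{\left(d,Q \right)} = - 2 \left(-42 - d\right) = 84 + 2 d$)
$\frac{S{\left(-72,U \right)}}{-1025} = \frac{84 + 2 \left(-72\right)}{-1025} = \left(84 - 144\right) \left(- \frac{1}{1025}\right) = \left(-60\right) \left(- \frac{1}{1025}\right) = \frac{12}{205}$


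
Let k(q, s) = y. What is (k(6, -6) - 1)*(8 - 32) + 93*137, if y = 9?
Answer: 12549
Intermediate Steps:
k(q, s) = 9
(k(6, -6) - 1)*(8 - 32) + 93*137 = (9 - 1)*(8 - 32) + 93*137 = 8*(-24) + 12741 = -192 + 12741 = 12549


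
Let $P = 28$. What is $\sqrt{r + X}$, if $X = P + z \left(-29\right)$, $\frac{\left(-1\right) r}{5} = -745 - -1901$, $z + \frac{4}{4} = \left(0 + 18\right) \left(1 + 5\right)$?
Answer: $i \sqrt{8855} \approx 94.101 i$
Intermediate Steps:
$z = 107$ ($z = -1 + \left(0 + 18\right) \left(1 + 5\right) = -1 + 18 \cdot 6 = -1 + 108 = 107$)
$r = -5780$ ($r = - 5 \left(-745 - -1901\right) = - 5 \left(-745 + 1901\right) = \left(-5\right) 1156 = -5780$)
$X = -3075$ ($X = 28 + 107 \left(-29\right) = 28 - 3103 = -3075$)
$\sqrt{r + X} = \sqrt{-5780 - 3075} = \sqrt{-8855} = i \sqrt{8855}$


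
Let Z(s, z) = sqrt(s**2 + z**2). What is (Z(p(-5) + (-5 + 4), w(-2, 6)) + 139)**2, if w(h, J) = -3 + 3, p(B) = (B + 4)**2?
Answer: 19321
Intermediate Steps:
p(B) = (4 + B)**2
w(h, J) = 0
(Z(p(-5) + (-5 + 4), w(-2, 6)) + 139)**2 = (sqrt(((4 - 5)**2 + (-5 + 4))**2 + 0**2) + 139)**2 = (sqrt(((-1)**2 - 1)**2 + 0) + 139)**2 = (sqrt((1 - 1)**2 + 0) + 139)**2 = (sqrt(0**2 + 0) + 139)**2 = (sqrt(0 + 0) + 139)**2 = (sqrt(0) + 139)**2 = (0 + 139)**2 = 139**2 = 19321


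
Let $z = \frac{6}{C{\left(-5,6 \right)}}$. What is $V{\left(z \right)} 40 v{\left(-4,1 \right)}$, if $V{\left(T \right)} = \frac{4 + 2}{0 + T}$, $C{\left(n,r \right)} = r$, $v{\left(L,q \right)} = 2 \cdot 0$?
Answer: $0$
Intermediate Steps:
$v{\left(L,q \right)} = 0$
$z = 1$ ($z = \frac{6}{6} = 6 \cdot \frac{1}{6} = 1$)
$V{\left(T \right)} = \frac{6}{T}$
$V{\left(z \right)} 40 v{\left(-4,1 \right)} = \frac{6}{1} \cdot 40 \cdot 0 = 6 \cdot 1 \cdot 40 \cdot 0 = 6 \cdot 40 \cdot 0 = 240 \cdot 0 = 0$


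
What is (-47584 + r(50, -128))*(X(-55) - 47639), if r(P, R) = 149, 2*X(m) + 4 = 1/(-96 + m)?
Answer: 682474999605/302 ≈ 2.2598e+9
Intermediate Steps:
X(m) = -2 + 1/(2*(-96 + m))
(-47584 + r(50, -128))*(X(-55) - 47639) = (-47584 + 149)*((385 - 4*(-55))/(2*(-96 - 55)) - 47639) = -47435*((½)*(385 + 220)/(-151) - 47639) = -47435*((½)*(-1/151)*605 - 47639) = -47435*(-605/302 - 47639) = -47435*(-14387583/302) = 682474999605/302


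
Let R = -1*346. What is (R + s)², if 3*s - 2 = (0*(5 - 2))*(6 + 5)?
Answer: 1073296/9 ≈ 1.1926e+5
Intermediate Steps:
R = -346
s = ⅔ (s = ⅔ + ((0*(5 - 2))*(6 + 5))/3 = ⅔ + ((0*3)*11)/3 = ⅔ + (0*11)/3 = ⅔ + (⅓)*0 = ⅔ + 0 = ⅔ ≈ 0.66667)
(R + s)² = (-346 + ⅔)² = (-1036/3)² = 1073296/9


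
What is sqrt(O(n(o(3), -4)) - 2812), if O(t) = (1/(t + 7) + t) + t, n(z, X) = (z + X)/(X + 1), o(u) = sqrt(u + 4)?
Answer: sqrt(-632031 + 25134*sqrt(7))/(3*sqrt(25 - sqrt(7))) ≈ 53.018*I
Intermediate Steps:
o(u) = sqrt(4 + u)
n(z, X) = (X + z)/(1 + X)
O(t) = 1/(7 + t) + 2*t (O(t) = (1/(7 + t) + t) + t = (t + 1/(7 + t)) + t = 1/(7 + t) + 2*t)
sqrt(O(n(o(3), -4)) - 2812) = sqrt((1 + 2*((-4 + sqrt(4 + 3))/(1 - 4))**2 + 14*((-4 + sqrt(4 + 3))/(1 - 4)))/(7 + (-4 + sqrt(4 + 3))/(1 - 4)) - 2812) = sqrt((1 + 2*((-4 + sqrt(7))/(-3))**2 + 14*((-4 + sqrt(7))/(-3)))/(7 + (-4 + sqrt(7))/(-3)) - 2812) = sqrt((1 + 2*(-(-4 + sqrt(7))/3)**2 + 14*(-(-4 + sqrt(7))/3))/(7 - (-4 + sqrt(7))/3) - 2812) = sqrt((1 + 2*(4/3 - sqrt(7)/3)**2 + 14*(4/3 - sqrt(7)/3))/(7 + (4/3 - sqrt(7)/3)) - 2812) = sqrt((1 + 2*(4/3 - sqrt(7)/3)**2 + (56/3 - 14*sqrt(7)/3))/(25/3 - sqrt(7)/3) - 2812) = sqrt((59/3 + 2*(4/3 - sqrt(7)/3)**2 - 14*sqrt(7)/3)/(25/3 - sqrt(7)/3) - 2812) = sqrt(-2812 + (59/3 + 2*(4/3 - sqrt(7)/3)**2 - 14*sqrt(7)/3)/(25/3 - sqrt(7)/3))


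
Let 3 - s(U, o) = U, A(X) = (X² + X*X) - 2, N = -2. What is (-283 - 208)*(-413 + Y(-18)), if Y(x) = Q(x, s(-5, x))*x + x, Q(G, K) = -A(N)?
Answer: 158593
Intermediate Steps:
A(X) = -2 + 2*X² (A(X) = (X² + X²) - 2 = 2*X² - 2 = -2 + 2*X²)
s(U, o) = 3 - U
Q(G, K) = -6 (Q(G, K) = -(-2 + 2*(-2)²) = -(-2 + 2*4) = -(-2 + 8) = -1*6 = -6)
Y(x) = -5*x (Y(x) = -6*x + x = -5*x)
(-283 - 208)*(-413 + Y(-18)) = (-283 - 208)*(-413 - 5*(-18)) = -491*(-413 + 90) = -491*(-323) = 158593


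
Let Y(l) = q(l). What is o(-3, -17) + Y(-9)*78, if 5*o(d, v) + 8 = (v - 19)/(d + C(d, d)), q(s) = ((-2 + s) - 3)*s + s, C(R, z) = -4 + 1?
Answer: 45628/5 ≈ 9125.6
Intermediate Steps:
C(R, z) = -3
q(s) = s + s*(-5 + s) (q(s) = (-5 + s)*s + s = s*(-5 + s) + s = s + s*(-5 + s))
Y(l) = l*(-4 + l)
o(d, v) = -8/5 + (-19 + v)/(5*(-3 + d)) (o(d, v) = -8/5 + ((v - 19)/(d - 3))/5 = -8/5 + ((-19 + v)/(-3 + d))/5 = -8/5 + (-19 + v)/(5*(-3 + d)))
o(-3, -17) + Y(-9)*78 = (5 - 17 - 8*(-3))/(5*(-3 - 3)) - 9*(-4 - 9)*78 = (1/5)*(5 - 17 + 24)/(-6) - 9*(-13)*78 = (1/5)*(-1/6)*12 + 117*78 = -2/5 + 9126 = 45628/5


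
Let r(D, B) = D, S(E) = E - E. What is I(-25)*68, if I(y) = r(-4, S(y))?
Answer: -272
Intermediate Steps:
S(E) = 0
I(y) = -4
I(-25)*68 = -4*68 = -272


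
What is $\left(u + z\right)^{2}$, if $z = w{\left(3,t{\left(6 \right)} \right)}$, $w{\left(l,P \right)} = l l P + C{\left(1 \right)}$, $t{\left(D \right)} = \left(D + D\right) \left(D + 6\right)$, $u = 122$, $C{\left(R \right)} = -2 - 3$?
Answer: $1996569$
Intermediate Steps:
$C{\left(R \right)} = -5$ ($C{\left(R \right)} = -2 - 3 = -5$)
$t{\left(D \right)} = 2 D \left(6 + D\right)$
$w{\left(l,P \right)} = -5 + P l^{2}$ ($w{\left(l,P \right)} = l l P - 5 = l^{2} P - 5 = P l^{2} - 5 = -5 + P l^{2}$)
$z = 1291$ ($z = -5 + 2 \cdot 6 \left(6 + 6\right) 3^{2} = -5 + 2 \cdot 6 \cdot 12 \cdot 9 = -5 + 144 \cdot 9 = -5 + 1296 = 1291$)
$\left(u + z\right)^{2} = \left(122 + 1291\right)^{2} = 1413^{2} = 1996569$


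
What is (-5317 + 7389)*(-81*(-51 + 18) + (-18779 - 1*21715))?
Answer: -78365112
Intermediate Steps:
(-5317 + 7389)*(-81*(-51 + 18) + (-18779 - 1*21715)) = 2072*(-81*(-33) + (-18779 - 21715)) = 2072*(2673 - 40494) = 2072*(-37821) = -78365112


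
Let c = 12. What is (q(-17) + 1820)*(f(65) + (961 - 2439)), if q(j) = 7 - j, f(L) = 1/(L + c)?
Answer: -209856420/77 ≈ -2.7254e+6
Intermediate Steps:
f(L) = 1/(12 + L) (f(L) = 1/(L + 12) = 1/(12 + L))
(q(-17) + 1820)*(f(65) + (961 - 2439)) = ((7 - 1*(-17)) + 1820)*(1/(12 + 65) + (961 - 2439)) = ((7 + 17) + 1820)*(1/77 - 1478) = (24 + 1820)*(1/77 - 1478) = 1844*(-113805/77) = -209856420/77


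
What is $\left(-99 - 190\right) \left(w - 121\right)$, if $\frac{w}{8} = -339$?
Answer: $818737$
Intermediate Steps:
$w = -2712$ ($w = 8 \left(-339\right) = -2712$)
$\left(-99 - 190\right) \left(w - 121\right) = \left(-99 - 190\right) \left(-2712 - 121\right) = \left(-289\right) \left(-2833\right) = 818737$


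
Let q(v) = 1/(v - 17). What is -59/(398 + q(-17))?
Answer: -2006/13531 ≈ -0.14825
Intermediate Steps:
q(v) = 1/(-17 + v)
-59/(398 + q(-17)) = -59/(398 + 1/(-17 - 17)) = -59/(398 + 1/(-34)) = -59/(398 - 1/34) = -59/(13531/34) = (34/13531)*(-59) = -2006/13531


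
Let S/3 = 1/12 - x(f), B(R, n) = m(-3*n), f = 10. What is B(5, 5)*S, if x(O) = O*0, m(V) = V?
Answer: -15/4 ≈ -3.7500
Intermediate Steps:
B(R, n) = -3*n
x(O) = 0
S = ¼ (S = 3*(1/12 - 1*0) = 3*(1/12 + 0) = 3*(1/12) = ¼ ≈ 0.25000)
B(5, 5)*S = -3*5*(¼) = -15*¼ = -15/4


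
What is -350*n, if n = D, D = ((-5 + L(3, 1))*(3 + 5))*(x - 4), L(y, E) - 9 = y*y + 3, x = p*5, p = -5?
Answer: 1299200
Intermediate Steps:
x = -25 (x = -5*5 = -25)
L(y, E) = 12 + y² (L(y, E) = 9 + (y*y + 3) = 9 + (y² + 3) = 9 + (3 + y²) = 12 + y²)
D = -3712 (D = ((-5 + (12 + 3²))*(3 + 5))*(-25 - 4) = ((-5 + (12 + 9))*8)*(-29) = ((-5 + 21)*8)*(-29) = (16*8)*(-29) = 128*(-29) = -3712)
n = -3712
-350*n = -350*(-3712) = 1299200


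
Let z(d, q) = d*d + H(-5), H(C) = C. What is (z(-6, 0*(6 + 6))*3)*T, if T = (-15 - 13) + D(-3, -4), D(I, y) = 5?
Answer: -2139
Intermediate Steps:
z(d, q) = -5 + d**2 (z(d, q) = d*d - 5 = d**2 - 5 = -5 + d**2)
T = -23 (T = (-15 - 13) + 5 = -28 + 5 = -23)
(z(-6, 0*(6 + 6))*3)*T = ((-5 + (-6)**2)*3)*(-23) = ((-5 + 36)*3)*(-23) = (31*3)*(-23) = 93*(-23) = -2139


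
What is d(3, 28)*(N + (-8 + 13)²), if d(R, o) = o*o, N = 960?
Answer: 772240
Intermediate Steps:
d(R, o) = o²
d(3, 28)*(N + (-8 + 13)²) = 28²*(960 + (-8 + 13)²) = 784*(960 + 5²) = 784*(960 + 25) = 784*985 = 772240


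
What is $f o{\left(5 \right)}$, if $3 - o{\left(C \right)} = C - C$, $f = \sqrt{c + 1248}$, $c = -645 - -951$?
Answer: $3 \sqrt{1554} \approx 118.26$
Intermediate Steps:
$c = 306$ ($c = -645 + 951 = 306$)
$f = \sqrt{1554}$ ($f = \sqrt{306 + 1248} = \sqrt{1554} \approx 39.421$)
$o{\left(C \right)} = 3$ ($o{\left(C \right)} = 3 - \left(C - C\right) = 3 - 0 = 3 + 0 = 3$)
$f o{\left(5 \right)} = \sqrt{1554} \cdot 3 = 3 \sqrt{1554}$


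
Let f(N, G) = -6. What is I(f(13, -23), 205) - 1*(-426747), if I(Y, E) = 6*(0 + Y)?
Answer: 426711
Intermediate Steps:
I(Y, E) = 6*Y
I(f(13, -23), 205) - 1*(-426747) = 6*(-6) - 1*(-426747) = -36 + 426747 = 426711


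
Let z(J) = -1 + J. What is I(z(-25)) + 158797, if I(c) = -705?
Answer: 158092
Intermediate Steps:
I(z(-25)) + 158797 = -705 + 158797 = 158092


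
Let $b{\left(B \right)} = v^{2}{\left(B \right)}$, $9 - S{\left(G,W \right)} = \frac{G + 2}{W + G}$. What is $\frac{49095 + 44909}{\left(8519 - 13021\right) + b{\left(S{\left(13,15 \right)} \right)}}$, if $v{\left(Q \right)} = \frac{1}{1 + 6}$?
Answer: $- \frac{64876}{3107} \approx -20.881$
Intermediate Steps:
$v{\left(Q \right)} = \frac{1}{7}$
$S{\left(G,W \right)} = 9 - \frac{2 + G}{G + W}$ ($S{\left(G,W \right)} = 9 - \frac{G + 2}{W + G} = 9 - \frac{2 + G}{G + W}$)
$b{\left(B \right)} = \frac{1}{49}$ ($b{\left(B \right)} = \left(\frac{1}{7}\right)^{2} = \frac{1}{49}$)
$\frac{49095 + 44909}{\left(8519 - 13021\right) + b{\left(S{\left(13,15 \right)} \right)}} = \frac{49095 + 44909}{\left(8519 - 13021\right) + \frac{1}{49}} = \frac{94004}{\left(8519 - 13021\right) + \frac{1}{49}} = \frac{94004}{-4502 + \frac{1}{49}} = \frac{94004}{- \frac{220597}{49}} = 94004 \left(- \frac{49}{220597}\right) = - \frac{64876}{3107}$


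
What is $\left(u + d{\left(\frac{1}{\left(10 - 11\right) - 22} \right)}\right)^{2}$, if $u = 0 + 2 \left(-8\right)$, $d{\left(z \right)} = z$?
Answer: $\frac{136161}{529} \approx 257.39$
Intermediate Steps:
$u = -16$ ($u = 0 - 16 = -16$)
$\left(u + d{\left(\frac{1}{\left(10 - 11\right) - 22} \right)}\right)^{2} = \left(-16 + \frac{1}{\left(10 - 11\right) - 22}\right)^{2} = \left(-16 + \frac{1}{-1 - 22}\right)^{2} = \left(-16 + \frac{1}{-23}\right)^{2} = \left(-16 - \frac{1}{23}\right)^{2} = \left(- \frac{369}{23}\right)^{2} = \frac{136161}{529}$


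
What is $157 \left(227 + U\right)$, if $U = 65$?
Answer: $45844$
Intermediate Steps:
$157 \left(227 + U\right) = 157 \left(227 + 65\right) = 157 \cdot 292 = 45844$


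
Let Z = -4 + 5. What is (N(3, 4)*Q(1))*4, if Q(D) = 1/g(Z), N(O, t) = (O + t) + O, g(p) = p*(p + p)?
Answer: 20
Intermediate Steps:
Z = 1
g(p) = 2*p**2 (g(p) = p*(2*p) = 2*p**2)
N(O, t) = t + 2*O
Q(D) = 1/2 (Q(D) = 1/(2*1**2) = 1/(2*1) = 1/2)
(N(3, 4)*Q(1))*4 = ((4 + 2*3)*(1/2))*4 = ((4 + 6)*(1/2))*4 = (10*(1/2))*4 = 5*4 = 20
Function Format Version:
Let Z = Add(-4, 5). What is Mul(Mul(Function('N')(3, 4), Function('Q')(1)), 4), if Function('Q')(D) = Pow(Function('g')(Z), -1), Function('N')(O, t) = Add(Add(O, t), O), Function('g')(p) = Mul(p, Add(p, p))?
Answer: 20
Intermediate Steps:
Z = 1
Function('g')(p) = Mul(2, Pow(p, 2)) (Function('g')(p) = Mul(p, Mul(2, p)) = Mul(2, Pow(p, 2)))
Function('N')(O, t) = Add(t, Mul(2, O))
Function('Q')(D) = Rational(1, 2) (Function('Q')(D) = Pow(Mul(2, Pow(1, 2)), -1) = Pow(Mul(2, 1), -1) = Pow(2, -1) = Rational(1, 2))
Mul(Mul(Function('N')(3, 4), Function('Q')(1)), 4) = Mul(Mul(Add(4, Mul(2, 3)), Rational(1, 2)), 4) = Mul(Mul(Add(4, 6), Rational(1, 2)), 4) = Mul(Mul(10, Rational(1, 2)), 4) = Mul(5, 4) = 20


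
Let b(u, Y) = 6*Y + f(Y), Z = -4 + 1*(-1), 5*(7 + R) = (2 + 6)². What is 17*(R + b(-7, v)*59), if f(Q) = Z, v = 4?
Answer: 95778/5 ≈ 19156.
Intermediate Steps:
R = 29/5 (R = -7 + (2 + 6)²/5 = -7 + (⅕)*8² = -7 + (⅕)*64 = -7 + 64/5 = 29/5 ≈ 5.8000)
Z = -5 (Z = -4 - 1 = -5)
f(Q) = -5
b(u, Y) = -5 + 6*Y (b(u, Y) = 6*Y - 5 = -5 + 6*Y)
17*(R + b(-7, v)*59) = 17*(29/5 + (-5 + 6*4)*59) = 17*(29/5 + (-5 + 24)*59) = 17*(29/5 + 19*59) = 17*(29/5 + 1121) = 17*(5634/5) = 95778/5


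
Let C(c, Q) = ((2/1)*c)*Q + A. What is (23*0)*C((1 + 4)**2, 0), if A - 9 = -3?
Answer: 0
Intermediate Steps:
A = 6 (A = 9 - 3 = 6)
C(c, Q) = 6 + 2*Q*c (C(c, Q) = ((2/1)*c)*Q + 6 = ((2*1)*c)*Q + 6 = (2*c)*Q + 6 = 2*Q*c + 6 = 6 + 2*Q*c)
(23*0)*C((1 + 4)**2, 0) = (23*0)*(6 + 2*0*(1 + 4)**2) = 0*(6 + 2*0*5**2) = 0*(6 + 2*0*25) = 0*(6 + 0) = 0*6 = 0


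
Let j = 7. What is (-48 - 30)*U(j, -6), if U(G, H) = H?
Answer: 468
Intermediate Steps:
(-48 - 30)*U(j, -6) = (-48 - 30)*(-6) = -78*(-6) = 468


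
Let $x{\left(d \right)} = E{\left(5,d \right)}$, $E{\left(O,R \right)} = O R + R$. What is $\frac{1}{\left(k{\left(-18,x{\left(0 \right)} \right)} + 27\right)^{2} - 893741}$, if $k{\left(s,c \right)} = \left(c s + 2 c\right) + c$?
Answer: $- \frac{1}{893012} \approx -1.1198 \cdot 10^{-6}$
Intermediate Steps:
$E{\left(O,R \right)} = R + O R$
$x{\left(d \right)} = 6 d$ ($x{\left(d \right)} = d \left(1 + 5\right) = d 6 = 6 d$)
$k{\left(s,c \right)} = 3 c + c s$ ($k{\left(s,c \right)} = \left(2 c + c s\right) + c = 3 c + c s$)
$\frac{1}{\left(k{\left(-18,x{\left(0 \right)} \right)} + 27\right)^{2} - 893741} = \frac{1}{\left(6 \cdot 0 \left(3 - 18\right) + 27\right)^{2} - 893741} = \frac{1}{\left(0 \left(-15\right) + 27\right)^{2} - 893741} = \frac{1}{\left(0 + 27\right)^{2} - 893741} = \frac{1}{27^{2} - 893741} = \frac{1}{729 - 893741} = \frac{1}{-893012} = - \frac{1}{893012}$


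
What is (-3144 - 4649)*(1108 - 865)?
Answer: -1893699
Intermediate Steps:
(-3144 - 4649)*(1108 - 865) = -7793*243 = -1893699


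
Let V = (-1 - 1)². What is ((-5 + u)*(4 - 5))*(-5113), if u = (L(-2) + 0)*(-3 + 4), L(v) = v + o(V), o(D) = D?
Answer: -15339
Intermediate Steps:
V = 4 (V = (-2)² = 4)
L(v) = 4 + v (L(v) = v + 4 = 4 + v)
u = 2 (u = ((4 - 2) + 0)*(-3 + 4) = (2 + 0)*1 = 2*1 = 2)
((-5 + u)*(4 - 5))*(-5113) = ((-5 + 2)*(4 - 5))*(-5113) = -3*(-1)*(-5113) = 3*(-5113) = -15339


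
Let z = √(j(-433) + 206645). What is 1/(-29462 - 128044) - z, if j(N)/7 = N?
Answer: -1/157506 - √203614 ≈ -451.24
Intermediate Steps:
j(N) = 7*N
z = √203614 (z = √(7*(-433) + 206645) = √(-3031 + 206645) = √203614 ≈ 451.24)
1/(-29462 - 128044) - z = 1/(-29462 - 128044) - √203614 = 1/(-157506) - √203614 = -1/157506 - √203614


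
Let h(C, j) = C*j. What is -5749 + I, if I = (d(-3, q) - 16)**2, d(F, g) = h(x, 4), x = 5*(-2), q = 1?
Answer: -2613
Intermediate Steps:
x = -10
d(F, g) = -40 (d(F, g) = -10*4 = -40)
I = 3136 (I = (-40 - 16)**2 = (-56)**2 = 3136)
-5749 + I = -5749 + 3136 = -2613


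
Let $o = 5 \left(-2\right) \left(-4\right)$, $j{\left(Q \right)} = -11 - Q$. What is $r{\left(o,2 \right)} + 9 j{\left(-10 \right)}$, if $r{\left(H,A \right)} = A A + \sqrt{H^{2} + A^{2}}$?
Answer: $-5 + 2 \sqrt{401} \approx 35.05$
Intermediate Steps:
$o = 40$ ($o = \left(-10\right) \left(-4\right) = 40$)
$r{\left(H,A \right)} = A^{2} + \sqrt{A^{2} + H^{2}}$
$r{\left(o,2 \right)} + 9 j{\left(-10 \right)} = \left(2^{2} + \sqrt{2^{2} + 40^{2}}\right) + 9 \left(-11 - -10\right) = \left(4 + \sqrt{4 + 1600}\right) + 9 \left(-11 + 10\right) = \left(4 + \sqrt{1604}\right) + 9 \left(-1\right) = \left(4 + 2 \sqrt{401}\right) - 9 = -5 + 2 \sqrt{401}$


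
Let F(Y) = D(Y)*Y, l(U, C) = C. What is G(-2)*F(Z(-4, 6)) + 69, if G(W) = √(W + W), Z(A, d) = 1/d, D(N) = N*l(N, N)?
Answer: 69 + I/108 ≈ 69.0 + 0.0092593*I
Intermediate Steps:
D(N) = N² (D(N) = N*N = N²)
G(W) = √2*√W (G(W) = √(2*W) = √2*√W)
F(Y) = Y³ (F(Y) = Y²*Y = Y³)
G(-2)*F(Z(-4, 6)) + 69 = (√2*√(-2))*(1/6)³ + 69 = (√2*(I*√2))*(⅙)³ + 69 = (2*I)*(1/216) + 69 = I/108 + 69 = 69 + I/108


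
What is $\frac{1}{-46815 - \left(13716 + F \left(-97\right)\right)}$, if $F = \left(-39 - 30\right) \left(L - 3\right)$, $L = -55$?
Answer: $\frac{1}{327663} \approx 3.0519 \cdot 10^{-6}$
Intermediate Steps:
$F = 4002$ ($F = \left(-39 - 30\right) \left(-55 - 3\right) = \left(-69\right) \left(-58\right) = 4002$)
$\frac{1}{-46815 - \left(13716 + F \left(-97\right)\right)} = \frac{1}{-46815 - \left(13716 - 388194\right)} = \frac{1}{-46815 - -374478} = \frac{1}{-46815 + \left(-13705 + 388183\right)} = \frac{1}{-46815 + 374478} = \frac{1}{327663}$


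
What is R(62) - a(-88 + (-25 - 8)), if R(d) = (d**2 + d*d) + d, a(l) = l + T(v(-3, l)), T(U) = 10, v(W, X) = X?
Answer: 7861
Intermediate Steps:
a(l) = 10 + l (a(l) = l + 10 = 10 + l)
R(d) = d + 2*d**2 (R(d) = (d**2 + d**2) + d = 2*d**2 + d = d + 2*d**2)
R(62) - a(-88 + (-25 - 8)) = 62*(1 + 2*62) - (10 + (-88 + (-25 - 8))) = 62*(1 + 124) - (10 + (-88 - 33)) = 62*125 - (10 - 121) = 7750 - 1*(-111) = 7750 + 111 = 7861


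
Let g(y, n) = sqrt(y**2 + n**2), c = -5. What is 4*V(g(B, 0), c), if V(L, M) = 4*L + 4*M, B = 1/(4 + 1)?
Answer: -384/5 ≈ -76.800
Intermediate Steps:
B = 1/5 ≈ 0.20000
g(y, n) = sqrt(n**2 + y**2)
4*V(g(B, 0), c) = 4*(4*sqrt(0**2 + (1/5)**2) + 4*(-5)) = 4*(4*sqrt(0 + 1/25) - 20) = 4*(4*sqrt(1/25) - 20) = 4*(4*(1/5) - 20) = 4*(4/5 - 20) = 4*(-96/5) = -384/5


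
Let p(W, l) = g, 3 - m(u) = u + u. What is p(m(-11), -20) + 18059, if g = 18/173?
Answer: 3124225/173 ≈ 18059.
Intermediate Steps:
g = 18/173 (g = 18*(1/173) = 18/173 ≈ 0.10405)
m(u) = 3 - 2*u (m(u) = 3 - (u + u) = 3 - 2*u)
p(W, l) = 18/173
p(m(-11), -20) + 18059 = 18/173 + 18059 = 3124225/173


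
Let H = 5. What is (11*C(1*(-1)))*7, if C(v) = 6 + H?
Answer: 847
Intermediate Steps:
C(v) = 11 (C(v) = 6 + 5 = 11)
(11*C(1*(-1)))*7 = (11*11)*7 = 121*7 = 847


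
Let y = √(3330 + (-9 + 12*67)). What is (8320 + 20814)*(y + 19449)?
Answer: 566627166 + 145670*√165 ≈ 5.6850e+8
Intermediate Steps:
y = 5*√165 (y = √(3330 + (-9 + 804)) = √(3330 + 795) = √4125 = 5*√165 ≈ 64.226)
(8320 + 20814)*(y + 19449) = (8320 + 20814)*(5*√165 + 19449) = 29134*(19449 + 5*√165) = 566627166 + 145670*√165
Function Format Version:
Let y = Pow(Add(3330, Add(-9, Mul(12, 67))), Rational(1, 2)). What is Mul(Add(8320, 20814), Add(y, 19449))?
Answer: Add(566627166, Mul(145670, Pow(165, Rational(1, 2)))) ≈ 5.6850e+8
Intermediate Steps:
y = Mul(5, Pow(165, Rational(1, 2))) (y = Pow(Add(3330, Add(-9, 804)), Rational(1, 2)) = Pow(Add(3330, 795), Rational(1, 2)) = Pow(4125, Rational(1, 2)) = Mul(5, Pow(165, Rational(1, 2))) ≈ 64.226)
Mul(Add(8320, 20814), Add(y, 19449)) = Mul(Add(8320, 20814), Add(Mul(5, Pow(165, Rational(1, 2))), 19449)) = Mul(29134, Add(19449, Mul(5, Pow(165, Rational(1, 2))))) = Add(566627166, Mul(145670, Pow(165, Rational(1, 2))))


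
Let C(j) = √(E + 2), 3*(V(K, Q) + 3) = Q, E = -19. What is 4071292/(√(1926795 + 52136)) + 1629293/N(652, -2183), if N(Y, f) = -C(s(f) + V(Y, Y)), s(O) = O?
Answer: 4071292*√1978931/1978931 + 1629293*I*√17/17 ≈ 2894.1 + 3.9516e+5*I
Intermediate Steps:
V(K, Q) = -3 + Q/3
C(j) = I*√17 (C(j) = √(-19 + 2) = √(-17) = I*√17)
N(Y, f) = -I*√17
4071292/(√(1926795 + 52136)) + 1629293/N(652, -2183) = 4071292/(√(1926795 + 52136)) + 1629293/((-I*√17)) = 4071292/(√1978931) + 1629293*(I*√17/17) = 4071292*(√1978931/1978931) + 1629293*I*√17/17 = 4071292*√1978931/1978931 + 1629293*I*√17/17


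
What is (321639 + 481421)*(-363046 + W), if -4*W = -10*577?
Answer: -290389306710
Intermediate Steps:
W = 2885/2 (W = -(-5)*577/2 = -¼*(-5770) = 2885/2 ≈ 1442.5)
(321639 + 481421)*(-363046 + W) = (321639 + 481421)*(-363046 + 2885/2) = 803060*(-723207/2) = -290389306710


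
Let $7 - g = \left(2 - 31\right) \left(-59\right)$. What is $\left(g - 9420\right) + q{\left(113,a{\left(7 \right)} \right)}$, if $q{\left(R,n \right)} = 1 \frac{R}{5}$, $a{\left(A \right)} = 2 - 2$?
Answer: $- \frac{55507}{5} \approx -11101.0$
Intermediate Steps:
$a{\left(A \right)} = 0$ ($a{\left(A \right)} = 2 - 2 = 0$)
$g = -1704$ ($g = 7 - \left(2 - 31\right) \left(-59\right) = 7 - \left(-29\right) \left(-59\right) = 7 - 1711 = -1704$)
$q{\left(R,n \right)} = \frac{R}{5}$ ($q{\left(R,n \right)} = 1 R \frac{1}{5} = 1 \frac{R}{5} = \frac{R}{5}$)
$\left(g - 9420\right) + q{\left(113,a{\left(7 \right)} \right)} = \left(-1704 - 9420\right) + \frac{1}{5} \cdot 113 = -11124 + \frac{113}{5} = - \frac{55507}{5}$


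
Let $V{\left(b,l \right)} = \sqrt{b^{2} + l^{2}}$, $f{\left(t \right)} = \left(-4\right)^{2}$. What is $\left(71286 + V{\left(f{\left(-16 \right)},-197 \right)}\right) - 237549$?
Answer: $-166263 + \sqrt{39065} \approx -1.6607 \cdot 10^{5}$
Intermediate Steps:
$f{\left(t \right)} = 16$
$\left(71286 + V{\left(f{\left(-16 \right)},-197 \right)}\right) - 237549 = \left(71286 + \sqrt{16^{2} + \left(-197\right)^{2}}\right) - 237549 = \left(71286 + \sqrt{256 + 38809}\right) - 237549 = \left(71286 + \sqrt{39065}\right) - 237549 = -166263 + \sqrt{39065}$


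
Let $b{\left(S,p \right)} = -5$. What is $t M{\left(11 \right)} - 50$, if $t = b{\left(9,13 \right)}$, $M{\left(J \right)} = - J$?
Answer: $5$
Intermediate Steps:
$t = -5$
$t M{\left(11 \right)} - 50 = - 5 \left(\left(-1\right) 11\right) - 50 = \left(-5\right) \left(-11\right) - 50 = 55 - 50 = 5$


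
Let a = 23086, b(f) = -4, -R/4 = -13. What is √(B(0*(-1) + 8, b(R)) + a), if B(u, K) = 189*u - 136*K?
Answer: √25142 ≈ 158.56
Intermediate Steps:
R = 52 (R = -4*(-13) = 52)
B(u, K) = -136*K + 189*u
√(B(0*(-1) + 8, b(R)) + a) = √((-136*(-4) + 189*(0*(-1) + 8)) + 23086) = √((544 + 189*(0 + 8)) + 23086) = √((544 + 189*8) + 23086) = √((544 + 1512) + 23086) = √(2056 + 23086) = √25142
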